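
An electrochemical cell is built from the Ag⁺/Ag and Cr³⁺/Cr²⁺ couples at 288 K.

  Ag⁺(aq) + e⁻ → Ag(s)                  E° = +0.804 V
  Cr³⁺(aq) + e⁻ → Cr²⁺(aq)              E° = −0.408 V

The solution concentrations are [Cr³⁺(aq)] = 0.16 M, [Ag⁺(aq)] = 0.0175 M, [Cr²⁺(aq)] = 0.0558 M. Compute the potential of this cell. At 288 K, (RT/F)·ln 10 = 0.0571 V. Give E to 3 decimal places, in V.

Since E°(Ag⁺/Ag) > E°(Cr³⁺/Cr²⁺), Ag⁺/Ag serves as the cathode.
E°cell = +0.804 − (−0.408) = +1.212 V, with n = 1 electron transferred.
For the overall reaction Ag⁺(aq) + Cr²⁺(aq) → Ag(s) + Cr³⁺(aq), Q = [Cr³⁺(aq)] / ([Ag⁺(aq)]·[Cr²⁺(aq)]) = 164, giving log Q = 2.214.
Applying E = E° − (RT ln10/nF)·log Q gives +1.212 − (0.0571/1)(2.214) = +1.086 V.

+1.086 V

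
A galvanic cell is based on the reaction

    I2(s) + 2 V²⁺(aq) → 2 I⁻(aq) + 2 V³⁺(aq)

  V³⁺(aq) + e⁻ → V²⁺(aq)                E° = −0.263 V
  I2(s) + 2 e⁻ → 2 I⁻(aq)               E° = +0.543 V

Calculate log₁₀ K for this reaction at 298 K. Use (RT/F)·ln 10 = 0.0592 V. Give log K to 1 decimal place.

log K = 27.2

The I₂/I⁻ couple is reduced (cathode); E°cell = +0.543 − (−0.263) = +0.806 V with n = 2.
At equilibrium E = 0, so log K = nE°cell / 0.0592 = (2)(+0.806) / 0.0592 = 27.2.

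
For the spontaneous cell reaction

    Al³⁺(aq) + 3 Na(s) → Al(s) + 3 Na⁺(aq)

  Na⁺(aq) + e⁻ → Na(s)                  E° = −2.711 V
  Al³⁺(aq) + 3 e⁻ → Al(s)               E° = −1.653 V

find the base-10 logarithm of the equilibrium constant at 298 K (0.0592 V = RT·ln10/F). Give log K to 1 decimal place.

log K = 53.6

The Al³⁺/Al couple is reduced (cathode); E°cell = −1.653 − (−2.711) = +1.058 V with n = 3.
At equilibrium E = 0, so log K = nE°cell / 0.0592 = (3)(+1.058) / 0.0592 = 53.6.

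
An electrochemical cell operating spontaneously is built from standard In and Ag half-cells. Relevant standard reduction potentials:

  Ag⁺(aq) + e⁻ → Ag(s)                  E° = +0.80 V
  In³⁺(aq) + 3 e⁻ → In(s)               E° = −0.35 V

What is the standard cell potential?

The Ag⁺/Ag couple has the higher E°, so Ag ion is reduced (cathode) and In is oxidized (anode).
E°cell = E°(cathode) − E°(anode) = +0.80 − (−0.35) = +1.15 V.

+1.15 V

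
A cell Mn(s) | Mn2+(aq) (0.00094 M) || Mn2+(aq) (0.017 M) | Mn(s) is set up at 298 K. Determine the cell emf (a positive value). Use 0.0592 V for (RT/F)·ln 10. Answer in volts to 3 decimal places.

0.037 V

For a concentration cell E°cell = 0, since both electrodes use the same couple.
The compartment with the higher Mn2+(aq) concentration (0.017 M) acts as the cathode; ions are reduced there and produced at the dilute (0.00094 M) anode.
With n = 2, Ecell = −(0.0592/2)·log([dilute]/[conc]) = −(0.0592/2)·log(0.00094/0.017) = +0.037 V.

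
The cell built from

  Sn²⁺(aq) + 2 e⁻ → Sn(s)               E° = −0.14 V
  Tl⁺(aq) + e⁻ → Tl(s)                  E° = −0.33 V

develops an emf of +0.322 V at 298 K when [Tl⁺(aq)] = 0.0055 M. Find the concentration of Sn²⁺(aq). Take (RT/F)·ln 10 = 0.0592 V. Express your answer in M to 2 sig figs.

The Sn²⁺/Sn couple has the larger reduction potential, so it is the cathode: E°cell = −0.14 − (−0.33) = +0.19 V and n = 2.
Since E = E° − (0.0592/n)·log Q, log Q = n(E° − E)/0.0592 = −4.459.
The balanced reaction is Sn²⁺(aq) + 2 Tl(s) → Sn(s) + 2 Tl⁺(aq), so Q = [Tl⁺(aq)]^2 / [Sn²⁺(aq)].
Substituting the known concentrations and solving, log [Sn²⁺(aq)] = −0.060 and [Sn²⁺(aq)] = 0.87 M.

0.87 M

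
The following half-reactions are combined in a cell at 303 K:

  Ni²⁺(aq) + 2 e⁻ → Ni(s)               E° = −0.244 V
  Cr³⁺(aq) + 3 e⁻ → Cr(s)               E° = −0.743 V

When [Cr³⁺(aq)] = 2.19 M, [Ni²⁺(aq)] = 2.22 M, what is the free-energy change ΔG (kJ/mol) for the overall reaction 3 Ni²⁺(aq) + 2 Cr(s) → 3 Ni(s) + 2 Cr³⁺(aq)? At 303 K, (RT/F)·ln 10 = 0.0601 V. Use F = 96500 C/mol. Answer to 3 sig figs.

−291 kJ/mol

The standard cell potential is −0.244 − (−0.743) = +0.499 V, with n = 6 electrons in the balanced equation.
Q = [Cr³⁺(aq)]^2 / [Ni²⁺(aq)]^3 = 0.438, so log Q = −0.358 and E = +0.499 − (0.0601/6)(−0.358) = +0.5026 V.
Finally ΔG = −nFE = −(6)(96500 C/mol)(+0.5026 V) = −291 kJ/mol.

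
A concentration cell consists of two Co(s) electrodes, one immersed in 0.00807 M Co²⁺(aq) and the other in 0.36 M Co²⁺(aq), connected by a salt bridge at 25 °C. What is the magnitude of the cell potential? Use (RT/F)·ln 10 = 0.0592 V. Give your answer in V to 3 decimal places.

0.049 V

For a concentration cell E°cell = 0, since both electrodes use the same couple.
The compartment with the higher Co²⁺(aq) concentration (0.36 M) acts as the cathode; ions are reduced there and produced at the dilute (0.00807 M) anode.
With n = 2, Ecell = −(0.0592/2)·log([dilute]/[conc]) = −(0.0592/2)·log(0.00807/0.36) = +0.049 V.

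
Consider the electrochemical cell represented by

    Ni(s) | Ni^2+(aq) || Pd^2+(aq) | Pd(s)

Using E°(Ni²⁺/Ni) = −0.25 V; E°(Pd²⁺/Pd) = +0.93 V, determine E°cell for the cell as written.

+1.18 V

By convention the left-hand electrode in cell notation is the anode (oxidation) and the right-hand electrode is the cathode (reduction).
E°cell = E°(right) − E°(left) = +0.93 − (−0.25) = +1.18 V.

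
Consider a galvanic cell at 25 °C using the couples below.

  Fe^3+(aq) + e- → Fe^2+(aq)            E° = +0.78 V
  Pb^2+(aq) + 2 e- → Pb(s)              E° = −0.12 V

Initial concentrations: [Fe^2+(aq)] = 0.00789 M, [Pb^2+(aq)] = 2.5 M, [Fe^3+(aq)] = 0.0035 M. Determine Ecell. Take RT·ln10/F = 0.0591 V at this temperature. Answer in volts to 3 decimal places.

+0.867 V

Since E°(Fe³⁺/Fe²⁺) > E°(Pb²⁺/Pb), Fe³⁺/Fe²⁺ serves as the cathode.
E°cell = E°cat − E°an = +0.78 − (−0.12) = +0.90 V; n = 2.
Balancing gives 2 Fe^3+(aq) + Pb(s) → 2 Fe^2+(aq) + Pb^2+(aq); hence Q = ([Fe^2+(aq)]^2·[Pb^2+(aq)]) / [Fe^3+(aq)]^2 = 12.7 (log Q = 1.104).
By the Nernst equation, E = +0.90 − (0.0591/2)·(1.104) = +0.867 V.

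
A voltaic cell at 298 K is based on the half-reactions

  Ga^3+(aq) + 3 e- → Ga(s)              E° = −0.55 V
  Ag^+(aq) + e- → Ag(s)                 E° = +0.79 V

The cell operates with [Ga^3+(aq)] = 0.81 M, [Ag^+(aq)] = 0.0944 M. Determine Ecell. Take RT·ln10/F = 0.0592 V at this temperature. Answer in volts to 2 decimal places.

+1.28 V

The Ag⁺/Ag couple has the more positive E°, so it is the cathode; Ga³⁺/Ga is the anode.
E°cell = E°cat − E°an = +0.79 − (−0.55) = +1.34 V; n = 3.
The balanced reaction is 3 Ag^+(aq) + Ga(s) → 3 Ag(s) + Ga^3+(aq), so Q = [Ga^3+(aq)] / [Ag^+(aq)]^3 = 963 and log Q = 2.984.
By the Nernst equation, E = +1.34 − (0.0592/3)·(2.984) = +1.28 V.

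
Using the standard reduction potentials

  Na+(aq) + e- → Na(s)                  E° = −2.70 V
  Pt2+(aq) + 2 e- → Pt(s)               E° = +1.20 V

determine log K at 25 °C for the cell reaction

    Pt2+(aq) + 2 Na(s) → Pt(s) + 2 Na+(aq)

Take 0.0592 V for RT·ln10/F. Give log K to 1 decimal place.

The Pt²⁺/Pt couple is reduced (cathode); E°cell = +1.20 − (−2.70) = +3.90 V with n = 2.
At equilibrium E = 0, so log K = nE°cell / 0.0592 = (2)(+3.90) / 0.0592 = 131.8.

log K = 131.8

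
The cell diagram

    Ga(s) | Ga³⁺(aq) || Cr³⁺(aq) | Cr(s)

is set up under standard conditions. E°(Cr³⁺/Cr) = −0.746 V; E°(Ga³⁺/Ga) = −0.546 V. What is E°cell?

By convention the left-hand electrode in cell notation is the anode (oxidation) and the right-hand electrode is the cathode (reduction).
E°cell = E°(right) − E°(left) = −0.746 − (−0.546) = −0.200 V.
The negative sign shows that, as written, the cell would require an external voltage to drive the reaction.

−0.200 V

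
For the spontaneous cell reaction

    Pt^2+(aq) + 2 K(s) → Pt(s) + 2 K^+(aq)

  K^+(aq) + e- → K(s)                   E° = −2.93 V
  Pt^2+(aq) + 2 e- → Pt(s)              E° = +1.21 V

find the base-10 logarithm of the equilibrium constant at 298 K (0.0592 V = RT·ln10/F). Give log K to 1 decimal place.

The Pt²⁺/Pt couple is reduced (cathode); E°cell = +1.21 − (−2.93) = +4.14 V with n = 2.
At equilibrium E = 0, so log K = nE°cell / 0.0592 = (2)(+4.14) / 0.0592 = 139.9.

log K = 139.9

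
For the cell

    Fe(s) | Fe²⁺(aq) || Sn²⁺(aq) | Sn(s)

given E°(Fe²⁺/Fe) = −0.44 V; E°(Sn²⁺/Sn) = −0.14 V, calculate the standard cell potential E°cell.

+0.30 V

By convention the left-hand electrode in cell notation is the anode (oxidation) and the right-hand electrode is the cathode (reduction).
E°cell = E°(right) − E°(left) = −0.14 − (−0.44) = +0.30 V.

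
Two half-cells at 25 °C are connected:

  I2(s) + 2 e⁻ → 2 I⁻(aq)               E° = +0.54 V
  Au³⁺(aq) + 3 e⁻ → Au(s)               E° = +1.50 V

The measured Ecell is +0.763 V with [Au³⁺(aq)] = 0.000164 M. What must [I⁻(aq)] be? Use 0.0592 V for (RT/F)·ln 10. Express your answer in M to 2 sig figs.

0.0086 M

Au³⁺/Au is the cathode (higher E°); E°cell = +1.50 − (+0.54) = +0.96 V with n = 6.
From the Nernst equation, log Q = n(E° − E)/0.0592 = 6·(+0.96 − (+0.763))/0.0592 = 19.966.
Balancing electrons gives 2 Au³⁺(aq) + 6 I⁻(aq) → 2 Au(s) + 3 I2(s); thus Q = 1 / ([Au³⁺(aq)]^2·[I⁻(aq)]^6).
Isolating [I⁻(aq)] in Q = 10^{19.966} yields log [I⁻(aq)] = −2.066, i.e. 0.0086 M.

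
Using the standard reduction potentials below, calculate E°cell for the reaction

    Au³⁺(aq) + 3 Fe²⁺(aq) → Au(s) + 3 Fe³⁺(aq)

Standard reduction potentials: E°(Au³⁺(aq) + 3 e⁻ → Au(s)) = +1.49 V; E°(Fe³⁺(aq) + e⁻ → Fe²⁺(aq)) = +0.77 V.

+0.72 V

Au³⁺(aq) gains electrons, so the Au³⁺/Au couple is the cathode; the Fe³⁺/Fe²⁺ couple is the anode.
E°cell = E°(cathode) − E°(anode) = +1.49 − (+0.77) = +0.72 V.
The positive value indicates the reaction is spontaneous as written.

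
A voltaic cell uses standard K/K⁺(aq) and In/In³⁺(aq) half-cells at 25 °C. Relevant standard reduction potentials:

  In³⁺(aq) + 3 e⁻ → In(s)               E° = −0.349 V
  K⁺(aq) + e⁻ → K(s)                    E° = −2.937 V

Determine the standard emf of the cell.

+2.588 V

Of the two couples in this cell, the one with the more positive reduction potential is reduced at the cathode: here that is In³⁺/In (−0.349 V); K⁺/K (−2.937 V) is the anode.
E°cell = E°(cathode) − E°(anode) = −0.349 − (−2.937) = +2.588 V.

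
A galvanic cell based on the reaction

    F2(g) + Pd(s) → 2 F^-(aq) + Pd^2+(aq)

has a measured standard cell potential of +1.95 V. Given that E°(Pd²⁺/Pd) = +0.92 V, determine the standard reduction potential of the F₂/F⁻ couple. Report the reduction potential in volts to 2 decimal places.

In the reaction as written the F₂/F⁻ couple is reduced (cathode) and Pd²⁺/Pd is oxidized (anode), so E°cell = E°(F₂/F⁻) − E°(Pd²⁺/Pd).
E°(F₂/F⁻) = E°cell + E°(anode) = +1.95 + (+0.92) = +2.87 V.

+2.87 V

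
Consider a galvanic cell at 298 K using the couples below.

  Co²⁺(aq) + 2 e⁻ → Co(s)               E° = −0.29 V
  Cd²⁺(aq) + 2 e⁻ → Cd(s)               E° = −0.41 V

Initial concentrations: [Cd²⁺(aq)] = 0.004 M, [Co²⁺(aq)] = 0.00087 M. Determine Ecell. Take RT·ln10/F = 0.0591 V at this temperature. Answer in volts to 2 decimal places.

Since E°(Co²⁺/Co) > E°(Cd²⁺/Cd), Co²⁺/Co serves as the cathode.
The standard potential is −0.29 − (−0.41) = +0.12 V and the balanced reaction transfers n = 2 electrons.
For the overall reaction Co²⁺(aq) + Cd(s) → Co(s) + Cd²⁺(aq), Q = [Cd²⁺(aq)] / [Co²⁺(aq)] = 4.6, giving log Q = 0.663.
By the Nernst equation, E = +0.12 − (0.0591/2)·(0.663) = +0.10 V.

+0.10 V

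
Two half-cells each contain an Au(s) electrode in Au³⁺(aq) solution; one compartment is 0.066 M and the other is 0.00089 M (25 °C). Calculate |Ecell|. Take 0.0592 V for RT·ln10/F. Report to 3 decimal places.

For a concentration cell E°cell = 0, since both electrodes use the same couple.
The compartment with the higher Au³⁺(aq) concentration (0.066 M) acts as the cathode; ions are reduced there and produced at the dilute (0.00089 M) anode.
With n = 3, Ecell = −(0.0592/3)·log([dilute]/[conc]) = −(0.0592/3)·log(0.00089/0.066) = +0.037 V.

0.037 V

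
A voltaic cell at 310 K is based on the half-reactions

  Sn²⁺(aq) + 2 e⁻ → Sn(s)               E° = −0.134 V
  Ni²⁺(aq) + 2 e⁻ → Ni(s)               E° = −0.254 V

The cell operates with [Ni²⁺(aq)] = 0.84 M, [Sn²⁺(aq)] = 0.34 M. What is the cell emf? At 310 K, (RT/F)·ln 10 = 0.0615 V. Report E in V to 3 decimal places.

The Sn²⁺/Sn couple has the more positive E°, so it is the cathode; Ni²⁺/Ni is the anode.
E°cell = E°cat − E°an = −0.134 − (−0.254) = +0.120 V; n = 2.
For the overall reaction Sn²⁺(aq) + Ni(s) → Sn(s) + Ni²⁺(aq), Q = [Ni²⁺(aq)] / [Sn²⁺(aq)] = 2.47, giving log Q = 0.393.
E = E° − (0.0615/n)·log Q = +0.120 − (0.0615/2)(0.393) = +0.108 V.

+0.108 V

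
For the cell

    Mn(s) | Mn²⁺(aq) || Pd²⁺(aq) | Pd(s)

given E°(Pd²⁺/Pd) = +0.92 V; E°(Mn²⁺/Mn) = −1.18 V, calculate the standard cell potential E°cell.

By convention the left-hand electrode in cell notation is the anode (oxidation) and the right-hand electrode is the cathode (reduction).
E°cell = E°(right) − E°(left) = +0.92 − (−1.18) = +2.10 V.

+2.10 V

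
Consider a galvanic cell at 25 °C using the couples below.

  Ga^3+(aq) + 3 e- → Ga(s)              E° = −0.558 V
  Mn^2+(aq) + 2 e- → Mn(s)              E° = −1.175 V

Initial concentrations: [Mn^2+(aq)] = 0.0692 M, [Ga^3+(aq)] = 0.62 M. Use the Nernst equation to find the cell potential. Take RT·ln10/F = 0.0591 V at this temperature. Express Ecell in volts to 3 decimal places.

+0.647 V

Since E°(Ga³⁺/Ga) > E°(Mn²⁺/Mn), Ga³⁺/Ga serves as the cathode.
E°cell = E°cat − E°an = −0.558 − (−1.175) = +0.617 V; n = 6.
For the overall reaction 2 Ga^3+(aq) + 3 Mn(s) → 2 Ga(s) + 3 Mn^2+(aq), Q = [Mn^2+(aq)]^3 / [Ga^3+(aq)]^2 = 0.000862, giving log Q = −3.064.
Applying E = E° − (RT ln10/nF)·log Q gives +0.617 − (0.0591/6)(−3.064) = +0.647 V.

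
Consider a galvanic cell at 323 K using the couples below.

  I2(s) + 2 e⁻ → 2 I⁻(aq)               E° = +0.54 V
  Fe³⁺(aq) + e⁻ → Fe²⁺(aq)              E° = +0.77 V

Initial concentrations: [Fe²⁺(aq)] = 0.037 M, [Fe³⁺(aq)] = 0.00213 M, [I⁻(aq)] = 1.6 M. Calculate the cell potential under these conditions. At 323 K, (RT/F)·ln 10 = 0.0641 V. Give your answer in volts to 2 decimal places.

+0.16 V

Fe³⁺/Fe²⁺ is reduced (cathode, E° = +0.77 V) and I₂/I⁻ is oxidized (anode).
E°cell = +0.77 − (+0.54) = +0.23 V, with n = 2 electrons transferred.
The balanced reaction is 2 Fe³⁺(aq) + 2 I⁻(aq) → 2 Fe²⁺(aq) + I2(s), so Q = [Fe²⁺(aq)]^2 / ([Fe³⁺(aq)]^2·[I⁻(aq)]^2) = 118 and log Q = 2.071.
E = E° − (0.0641/n)·log Q = +0.23 − (0.0641/2)(2.071) = +0.16 V.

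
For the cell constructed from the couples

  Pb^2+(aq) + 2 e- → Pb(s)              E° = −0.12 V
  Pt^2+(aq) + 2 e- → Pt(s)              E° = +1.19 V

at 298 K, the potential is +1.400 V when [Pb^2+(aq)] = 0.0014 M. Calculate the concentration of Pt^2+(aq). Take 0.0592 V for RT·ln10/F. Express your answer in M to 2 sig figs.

The Pt²⁺/Pt couple has the larger reduction potential, so it is the cathode: E°cell = +1.19 − (−0.12) = +1.31 V and n = 2.
Since E = E° − (0.0592/n)·log Q, log Q = n(E° − E)/0.0592 = −3.041.
The balanced reaction is Pt^2+(aq) + Pb(s) → Pt(s) + Pb^2+(aq), so Q = [Pb^2+(aq)] / [Pt^2+(aq)].
Isolating [Pt^2+(aq)] in Q = 10^{−3.041} yields log [Pt^2+(aq)] = 0.187, i.e. 1.5 M.

1.5 M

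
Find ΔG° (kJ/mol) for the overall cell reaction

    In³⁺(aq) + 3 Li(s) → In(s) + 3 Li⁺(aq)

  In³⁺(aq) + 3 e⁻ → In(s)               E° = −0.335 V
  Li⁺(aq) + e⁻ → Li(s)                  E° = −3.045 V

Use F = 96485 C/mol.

−784 kJ/mol

In the reaction as written In³⁺(aq) is reduced, so the In³⁺/In couple is the cathode and Li⁺/Li is the anode.
E°cell = −0.335 − (−3.045) = +2.710 V; balancing electrons gives n = 3.
ΔG° = −nFE°cell = −(3)(96485)(+2.710) J/mol = −784 kJ/mol.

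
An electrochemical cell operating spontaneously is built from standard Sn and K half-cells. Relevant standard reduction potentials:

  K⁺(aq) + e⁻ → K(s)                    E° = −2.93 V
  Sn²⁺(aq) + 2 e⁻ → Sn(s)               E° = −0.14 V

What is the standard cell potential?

+2.79 V

Of the two couples in this cell, the one with the more positive reduction potential is reduced at the cathode: here that is Sn²⁺/Sn (−0.14 V); K⁺/K (−2.93 V) is the anode.
E°cell = E°(cathode) − E°(anode) = −0.14 − (−2.93) = +2.79 V.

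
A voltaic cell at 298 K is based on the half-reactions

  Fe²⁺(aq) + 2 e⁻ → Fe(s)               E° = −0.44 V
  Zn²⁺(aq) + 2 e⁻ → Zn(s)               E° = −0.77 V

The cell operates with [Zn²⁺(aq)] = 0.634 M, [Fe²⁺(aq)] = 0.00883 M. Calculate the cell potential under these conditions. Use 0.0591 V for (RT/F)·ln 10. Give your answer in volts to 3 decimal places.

Fe²⁺/Fe is reduced (cathode, E° = −0.44 V) and Zn²⁺/Zn is oxidized (anode).
E°cell = E°cat − E°an = −0.44 − (−0.77) = +0.33 V; n = 2.
The balanced reaction is Fe²⁺(aq) + Zn(s) → Fe(s) + Zn²⁺(aq), so Q = [Zn²⁺(aq)] / [Fe²⁺(aq)] = 71.8 and log Q = 1.856.
Applying E = E° − (RT ln10/nF)·log Q gives +0.33 − (0.0591/2)(1.856) = +0.275 V.

+0.275 V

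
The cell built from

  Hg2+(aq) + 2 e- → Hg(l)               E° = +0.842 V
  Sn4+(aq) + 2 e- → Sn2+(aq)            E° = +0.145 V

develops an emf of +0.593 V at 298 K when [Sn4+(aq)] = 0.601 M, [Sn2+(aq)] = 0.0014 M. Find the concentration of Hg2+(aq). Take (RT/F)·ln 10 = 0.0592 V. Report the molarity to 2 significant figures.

With Hg²⁺/Hg at the cathode and Sn⁴⁺/Sn²⁺ at the anode, E°cell = +0.842 − (+0.145) = +0.697 V (n = 2).
Since E = E° − (0.0592/n)·log Q, log Q = n(E° − E)/0.0592 = 3.514.
The balanced reaction is Hg2+(aq) + Sn2+(aq) → Hg(l) + Sn4+(aq), so Q = [Sn4+(aq)] / ([Hg2+(aq)]·[Sn2+(aq)]).
Solving for the unknown gives log [Hg2+(aq)] = −0.881, so [Hg2+(aq)] ≈ 0.13 M.

0.13 M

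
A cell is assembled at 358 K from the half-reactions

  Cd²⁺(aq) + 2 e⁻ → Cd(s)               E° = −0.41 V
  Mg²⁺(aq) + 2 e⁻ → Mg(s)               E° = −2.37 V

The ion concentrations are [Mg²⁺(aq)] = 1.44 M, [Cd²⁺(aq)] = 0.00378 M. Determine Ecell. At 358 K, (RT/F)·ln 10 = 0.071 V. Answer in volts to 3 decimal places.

+1.868 V

The Cd²⁺/Cd couple has the more positive E°, so it is the cathode; Mg²⁺/Mg is the anode.
E°cell = −0.41 − (−2.37) = +1.96 V, with n = 2 electrons transferred.
The balanced reaction is Cd²⁺(aq) + Mg(s) → Cd(s) + Mg²⁺(aq), so Q = [Mg²⁺(aq)] / [Cd²⁺(aq)] = 381 and log Q = 2.581.
By the Nernst equation, E = +1.96 − (0.071/2)·(2.581) = +1.868 V.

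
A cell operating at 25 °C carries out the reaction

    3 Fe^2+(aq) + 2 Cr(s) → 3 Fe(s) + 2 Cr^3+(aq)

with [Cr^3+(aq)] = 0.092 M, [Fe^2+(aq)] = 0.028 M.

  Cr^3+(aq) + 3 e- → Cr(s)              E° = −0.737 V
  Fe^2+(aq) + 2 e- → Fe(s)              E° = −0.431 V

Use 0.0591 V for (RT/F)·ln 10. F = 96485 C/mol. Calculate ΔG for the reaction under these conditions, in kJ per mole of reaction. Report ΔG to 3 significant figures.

E°cell = −0.431 − (−0.737) = +0.306 V; the balanced reaction transfers n = 6 electrons.
Q = [Cr^3+(aq)]^2 / [Fe^2+(aq)]^3 = 386, so log Q = 2.586 and E = +0.306 − (0.0591/6)(2.586) = +0.2805 V.
ΔG = −nFE = −(6)(96485)(+0.2805) J/mol = −162 kJ/mol.

−162 kJ/mol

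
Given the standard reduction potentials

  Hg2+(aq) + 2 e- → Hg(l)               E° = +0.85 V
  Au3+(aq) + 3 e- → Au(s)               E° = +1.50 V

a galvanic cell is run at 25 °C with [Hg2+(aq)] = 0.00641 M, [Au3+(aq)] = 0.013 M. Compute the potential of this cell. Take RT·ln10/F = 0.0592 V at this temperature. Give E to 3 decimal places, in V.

Au³⁺/Au is reduced (cathode, E° = +1.50 V) and Hg²⁺/Hg is oxidized (anode).
E°cell = +1.50 − (+0.85) = +0.65 V, with n = 6 electrons transferred.
Balancing gives 2 Au3+(aq) + 3 Hg(l) → 2 Au(s) + 3 Hg2+(aq); hence Q = [Hg2+(aq)]^3 / [Au3+(aq)]^2 = 0.00156 (log Q = −2.807).
E = E° − (0.0592/n)·log Q = +0.65 − (0.0592/6)(−2.807) = +0.678 V.

+0.678 V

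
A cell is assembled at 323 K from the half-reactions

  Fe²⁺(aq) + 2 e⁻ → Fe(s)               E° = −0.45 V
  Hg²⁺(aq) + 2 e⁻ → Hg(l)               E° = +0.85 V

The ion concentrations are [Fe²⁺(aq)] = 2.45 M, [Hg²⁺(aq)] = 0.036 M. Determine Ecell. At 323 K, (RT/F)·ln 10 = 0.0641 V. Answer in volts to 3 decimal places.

Hg²⁺/Hg is reduced (cathode, E° = +0.85 V) and Fe²⁺/Fe is oxidized (anode).
E°cell = +0.85 − (−0.45) = +1.30 V, with n = 2 electrons transferred.
Balancing gives Hg²⁺(aq) + Fe(s) → Hg(l) + Fe²⁺(aq); hence Q = [Fe²⁺(aq)] / [Hg²⁺(aq)] = 68.1 (log Q = 1.833).
E = E° − (0.0641/n)·log Q = +1.30 − (0.0641/2)(1.833) = +1.241 V.

+1.241 V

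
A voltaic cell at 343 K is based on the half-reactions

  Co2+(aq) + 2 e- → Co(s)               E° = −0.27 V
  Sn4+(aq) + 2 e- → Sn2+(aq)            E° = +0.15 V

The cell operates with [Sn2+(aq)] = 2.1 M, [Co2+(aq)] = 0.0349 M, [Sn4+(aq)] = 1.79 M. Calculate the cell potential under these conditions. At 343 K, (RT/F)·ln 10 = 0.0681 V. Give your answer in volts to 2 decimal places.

The Sn⁴⁺/Sn²⁺ couple has the more positive E°, so it is the cathode; Co²⁺/Co is the anode.
E°cell = E°cat − E°an = +0.15 − (−0.27) = +0.42 V; n = 2.
For the overall reaction Sn4+(aq) + Co(s) → Sn2+(aq) + Co2+(aq), Q = ([Sn2+(aq)]·[Co2+(aq)]) / [Sn4+(aq)] = 0.0409, giving log Q = −1.388.
E = E° − (0.0681/n)·log Q = +0.42 − (0.0681/2)(−1.388) = +0.47 V.

+0.47 V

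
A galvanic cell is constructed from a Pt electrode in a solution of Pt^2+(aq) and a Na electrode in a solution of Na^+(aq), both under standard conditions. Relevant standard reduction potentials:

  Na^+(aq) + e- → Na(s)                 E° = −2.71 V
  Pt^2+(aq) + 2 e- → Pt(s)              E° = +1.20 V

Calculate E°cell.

+3.91 V

Of the two couples in this cell, the one with the more positive reduction potential is reduced at the cathode: here that is Pt²⁺/Pt (+1.20 V); Na⁺/Na (−2.71 V) is the anode.
E°cell = E°(cathode) − E°(anode) = +1.20 − (−2.71) = +3.91 V.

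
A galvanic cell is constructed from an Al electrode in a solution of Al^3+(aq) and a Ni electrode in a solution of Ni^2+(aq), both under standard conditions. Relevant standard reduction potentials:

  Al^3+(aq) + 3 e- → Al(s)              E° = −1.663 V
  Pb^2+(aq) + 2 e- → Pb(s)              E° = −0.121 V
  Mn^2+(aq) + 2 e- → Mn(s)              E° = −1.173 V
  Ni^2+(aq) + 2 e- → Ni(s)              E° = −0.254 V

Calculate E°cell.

The Ni²⁺/Ni couple has the higher E°, so Ni ion is reduced (cathode) and Al is oxidized (anode).
E°cell = E°(cathode) − E°(anode) = −0.254 − (−1.663) = +1.409 V.

+1.409 V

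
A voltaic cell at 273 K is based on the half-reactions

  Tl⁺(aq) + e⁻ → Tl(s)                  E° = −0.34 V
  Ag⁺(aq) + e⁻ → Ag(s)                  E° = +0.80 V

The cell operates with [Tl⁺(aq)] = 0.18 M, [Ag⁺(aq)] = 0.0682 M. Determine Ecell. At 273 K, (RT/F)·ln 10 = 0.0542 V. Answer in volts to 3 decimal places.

+1.117 V

Ag⁺/Ag is reduced (cathode, E° = +0.80 V) and Tl⁺/Tl is oxidized (anode).
The standard potential is +0.80 − (−0.34) = +1.14 V and the balanced reaction transfers n = 1 electron.
Balancing gives Ag⁺(aq) + Tl(s) → Ag(s) + Tl⁺(aq); hence Q = [Tl⁺(aq)] / [Ag⁺(aq)] = 2.64 (log Q = 0.421).
E = E° − (0.0542/n)·log Q = +1.14 − (0.0542/1)(0.421) = +1.117 V.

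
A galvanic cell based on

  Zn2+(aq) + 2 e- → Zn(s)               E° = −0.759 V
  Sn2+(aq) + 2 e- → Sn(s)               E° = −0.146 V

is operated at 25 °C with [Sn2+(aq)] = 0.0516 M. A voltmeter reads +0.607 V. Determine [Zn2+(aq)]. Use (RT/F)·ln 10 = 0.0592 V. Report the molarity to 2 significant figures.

0.082 M

The Sn²⁺/Sn couple has the larger reduction potential, so it is the cathode: E°cell = −0.146 − (−0.759) = +0.613 V and n = 2.
Since E = E° − (0.0592/n)·log Q, log Q = n(E° − E)/0.0592 = 0.203.
For Sn2+(aq) + Zn(s) → Sn(s) + Zn2+(aq), the reaction quotient is Q = [Zn2+(aq)] / [Sn2+(aq)].
Solving for the unknown gives log [Zn2+(aq)] = −1.084, so [Zn2+(aq)] ≈ 0.082 M.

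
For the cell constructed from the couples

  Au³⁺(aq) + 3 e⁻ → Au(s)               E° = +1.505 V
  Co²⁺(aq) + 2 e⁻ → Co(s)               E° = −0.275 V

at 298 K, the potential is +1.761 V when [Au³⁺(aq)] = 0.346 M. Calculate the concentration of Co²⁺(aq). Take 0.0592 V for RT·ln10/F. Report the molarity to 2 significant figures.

2.2 M

Au³⁺/Au is the cathode (higher E°); E°cell = +1.505 − (−0.275) = +1.780 V with n = 6.
Since E = E° − (0.0592/n)·log Q, log Q = n(E° − E)/0.0592 = 1.926.
The balanced reaction is 2 Au³⁺(aq) + 3 Co(s) → 2 Au(s) + 3 Co²⁺(aq), so Q = [Co²⁺(aq)]^3 / [Au³⁺(aq)]^2.
Substituting the known concentrations and solving, log [Co²⁺(aq)] = 0.335 and [Co²⁺(aq)] = 2.2 M.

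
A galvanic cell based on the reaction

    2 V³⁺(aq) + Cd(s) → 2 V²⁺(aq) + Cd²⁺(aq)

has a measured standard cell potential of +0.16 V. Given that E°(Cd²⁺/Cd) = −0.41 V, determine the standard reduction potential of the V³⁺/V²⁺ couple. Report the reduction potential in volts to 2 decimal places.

−0.25 V

In the reaction as written the V³⁺/V²⁺ couple is reduced (cathode) and Cd²⁺/Cd is oxidized (anode), so E°cell = E°(V³⁺/V²⁺) − E°(Cd²⁺/Cd).
E°(V³⁺/V²⁺) = E°cell + E°(anode) = +0.16 + (−0.41) = −0.25 V.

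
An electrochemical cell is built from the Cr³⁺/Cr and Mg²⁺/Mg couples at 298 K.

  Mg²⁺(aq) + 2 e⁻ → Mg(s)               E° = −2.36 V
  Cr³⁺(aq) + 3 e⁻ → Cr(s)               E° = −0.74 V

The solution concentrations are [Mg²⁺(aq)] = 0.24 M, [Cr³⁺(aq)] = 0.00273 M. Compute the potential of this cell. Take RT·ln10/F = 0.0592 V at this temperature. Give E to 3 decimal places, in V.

+1.588 V

Since E°(Cr³⁺/Cr) > E°(Mg²⁺/Mg), Cr³⁺/Cr serves as the cathode.
The standard potential is −0.74 − (−2.36) = +1.62 V and the balanced reaction transfers n = 6 electrons.
The balanced reaction is 2 Cr³⁺(aq) + 3 Mg(s) → 2 Cr(s) + 3 Mg²⁺(aq), so Q = [Mg²⁺(aq)]^3 / [Cr³⁺(aq)]^2 = 1.85×10^3 and log Q = 3.268.
Applying E = E° − (RT ln10/nF)·log Q gives +1.62 − (0.0592/6)(3.268) = +1.588 V.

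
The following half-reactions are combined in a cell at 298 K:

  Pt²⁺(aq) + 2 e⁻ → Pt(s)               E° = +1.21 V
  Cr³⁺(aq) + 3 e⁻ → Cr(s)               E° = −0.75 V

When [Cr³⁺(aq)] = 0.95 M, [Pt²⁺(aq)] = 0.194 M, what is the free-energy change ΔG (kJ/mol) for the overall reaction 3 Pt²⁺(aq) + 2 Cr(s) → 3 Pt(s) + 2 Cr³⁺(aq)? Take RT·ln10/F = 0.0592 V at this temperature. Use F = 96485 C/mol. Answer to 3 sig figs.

With Pt²⁺/Pt reduced at the cathode, E°cell = +1.21 − (−0.75) = +1.96 V and n = 6.
Q = [Cr³⁺(aq)]^2 / [Pt²⁺(aq)]^3 = 124, so log Q = 2.092 and E = +1.96 − (0.0592/6)(2.092) = +1.9394 V.
Finally ΔG = −nFE = −(6)(96485 C/mol)(+1.9394 V) = −1120 kJ/mol.

−1120 kJ/mol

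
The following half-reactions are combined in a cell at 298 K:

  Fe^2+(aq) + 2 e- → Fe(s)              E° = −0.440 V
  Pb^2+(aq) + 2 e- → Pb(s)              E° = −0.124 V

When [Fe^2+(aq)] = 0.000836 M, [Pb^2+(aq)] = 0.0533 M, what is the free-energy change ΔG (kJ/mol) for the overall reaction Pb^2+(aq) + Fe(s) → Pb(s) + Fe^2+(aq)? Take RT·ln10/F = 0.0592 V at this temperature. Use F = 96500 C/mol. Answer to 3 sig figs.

With Pb²⁺/Pb reduced at the cathode, E°cell = −0.124 − (−0.440) = +0.316 V and n = 2.
Here Q = [Fe^2+(aq)] / [Pb^2+(aq)] = 0.0157 (log Q = −1.805), giving E = +0.316 − (0.0592/2)·(−1.805) = +0.3694 V.
Then ΔG = −nFE = −2 × 96500 × +0.3694 J/mol = −71.3 kJ/mol.

−71.3 kJ/mol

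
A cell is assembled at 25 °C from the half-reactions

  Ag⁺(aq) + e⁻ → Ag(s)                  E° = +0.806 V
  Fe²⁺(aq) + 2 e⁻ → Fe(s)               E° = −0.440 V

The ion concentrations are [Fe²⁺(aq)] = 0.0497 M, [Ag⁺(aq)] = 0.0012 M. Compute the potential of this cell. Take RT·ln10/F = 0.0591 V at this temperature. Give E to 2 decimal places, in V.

Ag⁺/Ag is reduced (cathode, E° = +0.806 V) and Fe²⁺/Fe is oxidized (anode).
The standard potential is +0.806 − (−0.440) = +1.246 V and the balanced reaction transfers n = 2 electrons.
For the overall reaction 2 Ag⁺(aq) + Fe(s) → 2 Ag(s) + Fe²⁺(aq), Q = [Fe²⁺(aq)] / [Ag⁺(aq)]^2 = 3.45×10^4, giving log Q = 4.538.
By the Nernst equation, E = +1.246 − (0.0591/2)·(4.538) = +1.11 V.

+1.11 V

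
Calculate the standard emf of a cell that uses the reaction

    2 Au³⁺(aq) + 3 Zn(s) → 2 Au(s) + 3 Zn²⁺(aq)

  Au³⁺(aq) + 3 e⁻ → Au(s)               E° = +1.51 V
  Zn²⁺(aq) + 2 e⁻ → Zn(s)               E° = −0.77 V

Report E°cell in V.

In the reaction as written, Au³⁺(aq) is reduced (cathode) and Zn²⁺(aq) is produced by oxidation at the anode.
E°cell = E°(cathode) − E°(anode) = +1.51 − (−0.77) = +2.28 V.
The positive value indicates the reaction is spontaneous as written.

+2.28 V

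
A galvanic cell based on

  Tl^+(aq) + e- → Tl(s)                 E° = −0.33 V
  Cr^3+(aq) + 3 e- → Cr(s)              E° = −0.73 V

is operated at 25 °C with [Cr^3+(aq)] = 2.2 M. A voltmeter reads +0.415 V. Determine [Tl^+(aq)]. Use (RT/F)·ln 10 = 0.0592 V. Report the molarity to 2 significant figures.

The Tl⁺/Tl couple has the larger reduction potential, so it is the cathode: E°cell = −0.33 − (−0.73) = +0.40 V and n = 3.
Since E = E° − (0.0592/n)·log Q, log Q = n(E° − E)/0.0592 = −0.760.
For 3 Tl^+(aq) + Cr(s) → 3 Tl(s) + Cr^3+(aq), the reaction quotient is Q = [Cr^3+(aq)] / [Tl^+(aq)]^3.
Isolating [Tl^+(aq)] in Q = 10^{−0.760} yields log [Tl^+(aq)] = 0.367, i.e. 2.3 M.

2.3 M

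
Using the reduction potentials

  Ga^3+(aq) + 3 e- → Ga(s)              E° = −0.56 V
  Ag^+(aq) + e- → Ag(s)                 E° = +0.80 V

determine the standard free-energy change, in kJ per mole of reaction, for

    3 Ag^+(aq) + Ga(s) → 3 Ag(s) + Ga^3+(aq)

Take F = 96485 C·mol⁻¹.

−394 kJ/mol

In the reaction as written Ag^+(aq) is reduced, so the Ag⁺/Ag couple is the cathode and Ga³⁺/Ga is the anode.
E°cell = +0.80 − (−0.56) = +1.36 V; balancing electrons gives n = 3.
ΔG° = −nFE°cell = −(3)(96485)(+1.36) J/mol = −394 kJ/mol.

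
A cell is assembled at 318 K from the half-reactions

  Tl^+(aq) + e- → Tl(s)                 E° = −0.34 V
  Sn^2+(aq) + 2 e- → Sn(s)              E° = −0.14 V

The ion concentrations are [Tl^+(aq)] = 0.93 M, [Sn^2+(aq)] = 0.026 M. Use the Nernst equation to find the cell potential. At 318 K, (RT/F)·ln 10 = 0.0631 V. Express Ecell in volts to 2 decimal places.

+0.15 V

Since E°(Sn²⁺/Sn) > E°(Tl⁺/Tl), Sn²⁺/Sn serves as the cathode.
E°cell = −0.14 − (−0.34) = +0.20 V, with n = 2 electrons transferred.
For the overall reaction Sn^2+(aq) + 2 Tl(s) → Sn(s) + 2 Tl^+(aq), Q = [Tl^+(aq)]^2 / [Sn^2+(aq)] = 33.3, giving log Q = 1.522.
Applying E = E° − (RT ln10/nF)·log Q gives +0.20 − (0.0631/2)(1.522) = +0.15 V.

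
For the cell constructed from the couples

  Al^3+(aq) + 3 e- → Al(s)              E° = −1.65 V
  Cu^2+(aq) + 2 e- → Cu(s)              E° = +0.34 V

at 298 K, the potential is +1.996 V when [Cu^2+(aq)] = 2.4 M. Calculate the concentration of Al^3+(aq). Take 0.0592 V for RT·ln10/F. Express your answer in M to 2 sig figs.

1.8 M

With Cu²⁺/Cu at the cathode and Al³⁺/Al at the anode, E°cell = +0.34 − (−1.65) = +1.99 V (n = 6).
Rearranging E = E° − (0.0592/n)·log Q gives log Q = 6(+1.99 − (+1.996))/0.0592 = −0.608.
For 3 Cu^2+(aq) + 2 Al(s) → 3 Cu(s) + 2 Al^3+(aq), the reaction quotient is Q = [Al^3+(aq)]^2 / [Cu^2+(aq)]^3.
Substituting the known concentrations and solving, log [Al^3+(aq)] = 0.266 and [Al^3+(aq)] = 1.8 M.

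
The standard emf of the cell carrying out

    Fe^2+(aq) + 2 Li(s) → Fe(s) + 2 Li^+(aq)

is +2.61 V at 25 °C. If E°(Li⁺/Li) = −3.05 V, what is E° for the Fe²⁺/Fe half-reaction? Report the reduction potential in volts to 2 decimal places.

−0.44 V

In the reaction as written the Fe²⁺/Fe couple is reduced (cathode) and Li⁺/Li is oxidized (anode), so E°cell = E°(Fe²⁺/Fe) − E°(Li⁺/Li).
E°(Fe²⁺/Fe) = E°cell + E°(anode) = +2.61 + (−3.05) = −0.44 V.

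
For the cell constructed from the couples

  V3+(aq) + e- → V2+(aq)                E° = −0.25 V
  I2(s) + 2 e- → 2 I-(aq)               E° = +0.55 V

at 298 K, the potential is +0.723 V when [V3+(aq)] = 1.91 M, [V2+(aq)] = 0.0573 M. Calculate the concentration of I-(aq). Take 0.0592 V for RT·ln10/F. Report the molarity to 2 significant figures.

0.60 M

The I₂/I⁻ couple has the larger reduction potential, so it is the cathode: E°cell = +0.55 − (−0.25) = +0.80 V and n = 2.
From the Nernst equation, log Q = n(E° − E)/0.0592 = 2·(+0.80 − (+0.723))/0.0592 = 2.601.
Balancing electrons gives I2(s) + 2 V2+(aq) → 2 I-(aq) + 2 V3+(aq); thus Q = ([I-(aq)]^2·[V3+(aq)]^2) / [V2+(aq)]^2.
Isolating [I-(aq)] in Q = 10^{2.601} yields log [I-(aq)] = −0.222, i.e. 0.60 M.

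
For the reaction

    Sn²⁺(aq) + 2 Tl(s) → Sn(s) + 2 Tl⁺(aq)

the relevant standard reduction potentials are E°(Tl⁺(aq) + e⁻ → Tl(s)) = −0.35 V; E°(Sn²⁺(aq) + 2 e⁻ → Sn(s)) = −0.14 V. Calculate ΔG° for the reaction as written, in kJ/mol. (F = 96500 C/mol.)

−40.5 kJ/mol

In the reaction as written Sn²⁺(aq) is reduced, so the Sn²⁺/Sn couple is the cathode and Tl⁺/Tl is the anode.
E°cell = −0.14 − (−0.35) = +0.21 V; balancing electrons gives n = 2.
ΔG° = −nFE°cell = −(2)(96500)(+0.21) J/mol = −40.5 kJ/mol.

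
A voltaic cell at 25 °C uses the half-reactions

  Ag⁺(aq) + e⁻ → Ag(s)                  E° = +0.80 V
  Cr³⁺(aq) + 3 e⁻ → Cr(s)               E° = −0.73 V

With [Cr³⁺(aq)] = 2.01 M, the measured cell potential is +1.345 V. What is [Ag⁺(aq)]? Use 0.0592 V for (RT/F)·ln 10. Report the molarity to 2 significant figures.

0.00095 M

With Ag⁺/Ag at the cathode and Cr³⁺/Cr at the anode, E°cell = +0.80 − (−0.73) = +1.53 V (n = 3).
Since E = E° − (0.0592/n)·log Q, log Q = n(E° − E)/0.0592 = 9.375.
Balancing electrons gives 3 Ag⁺(aq) + Cr(s) → 3 Ag(s) + Cr³⁺(aq); thus Q = [Cr³⁺(aq)] / [Ag⁺(aq)]^3.
Solving for the unknown gives log [Ag⁺(aq)] = −3.024, so [Ag⁺(aq)] ≈ 0.00095 M.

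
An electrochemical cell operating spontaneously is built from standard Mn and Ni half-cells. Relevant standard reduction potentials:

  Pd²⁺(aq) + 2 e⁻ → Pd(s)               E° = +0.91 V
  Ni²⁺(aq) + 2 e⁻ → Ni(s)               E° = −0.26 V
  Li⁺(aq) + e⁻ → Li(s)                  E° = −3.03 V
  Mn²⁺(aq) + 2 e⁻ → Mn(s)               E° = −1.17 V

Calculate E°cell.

The Ni²⁺/Ni couple has the higher E°, so Ni ion is reduced (cathode) and Mn is oxidized (anode).
E°cell = E°(cathode) − E°(anode) = −0.26 − (−1.17) = +0.91 V.

+0.91 V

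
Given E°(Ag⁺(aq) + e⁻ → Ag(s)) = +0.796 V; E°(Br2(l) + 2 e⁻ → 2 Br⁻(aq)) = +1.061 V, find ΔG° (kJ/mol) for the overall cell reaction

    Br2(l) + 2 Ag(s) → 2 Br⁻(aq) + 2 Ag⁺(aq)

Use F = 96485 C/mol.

−51.1 kJ/mol

In the reaction as written Br2(l) is reduced, so the Br₂/Br⁻ couple is the cathode and Ag⁺/Ag is the anode.
E°cell = +1.061 − (+0.796) = +0.265 V; balancing electrons gives n = 2.
ΔG° = −nFE°cell = −(2)(96485)(+0.265) J/mol = −51.1 kJ/mol.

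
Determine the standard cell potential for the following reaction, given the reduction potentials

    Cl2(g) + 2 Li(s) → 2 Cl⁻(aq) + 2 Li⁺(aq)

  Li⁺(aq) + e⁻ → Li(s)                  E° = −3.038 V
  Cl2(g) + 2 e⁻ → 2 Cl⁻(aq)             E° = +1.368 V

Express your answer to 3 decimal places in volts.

+4.406 V

In the reaction as written, Cl2(g) is reduced (cathode) and Li⁺(aq) is produced by oxidation at the anode.
E°cell = E°(cathode) − E°(anode) = +1.368 − (−3.038) = +4.406 V.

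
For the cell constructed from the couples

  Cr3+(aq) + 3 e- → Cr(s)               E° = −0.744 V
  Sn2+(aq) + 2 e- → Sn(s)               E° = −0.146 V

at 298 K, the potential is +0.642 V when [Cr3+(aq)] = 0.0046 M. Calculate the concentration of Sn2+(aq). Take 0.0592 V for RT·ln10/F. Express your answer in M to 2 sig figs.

The Sn²⁺/Sn couple has the larger reduction potential, so it is the cathode: E°cell = −0.146 − (−0.744) = +0.598 V and n = 6.
Rearranging E = E° − (0.0592/n)·log Q gives log Q = 6(+0.598 − (+0.642))/0.0592 = −4.459.
Balancing electrons gives 3 Sn2+(aq) + 2 Cr(s) → 3 Sn(s) + 2 Cr3+(aq); thus Q = [Cr3+(aq)]^2 / [Sn2+(aq)]^3.
Substituting the known concentrations and solving, log [Sn2+(aq)] = −0.072 and [Sn2+(aq)] = 0.85 M.

0.85 M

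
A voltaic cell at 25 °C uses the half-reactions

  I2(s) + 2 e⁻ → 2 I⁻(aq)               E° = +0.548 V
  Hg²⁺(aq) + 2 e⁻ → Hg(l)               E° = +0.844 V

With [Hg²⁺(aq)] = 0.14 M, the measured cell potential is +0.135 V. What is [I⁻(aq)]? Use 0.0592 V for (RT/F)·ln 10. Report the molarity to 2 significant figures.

0.0051 M

Hg²⁺/Hg is the cathode (higher E°); E°cell = +0.844 − (+0.548) = +0.296 V with n = 2.
Rearranging E = E° − (0.0592/n)·log Q gives log Q = 2(+0.296 − (+0.135))/0.0592 = 5.439.
For Hg²⁺(aq) + 2 I⁻(aq) → Hg(l) + I2(s), the reaction quotient is Q = 1 / ([Hg²⁺(aq)]·[I⁻(aq)]^2).
Solving for the unknown gives log [I⁻(aq)] = −2.293, so [I⁻(aq)] ≈ 0.0051 M.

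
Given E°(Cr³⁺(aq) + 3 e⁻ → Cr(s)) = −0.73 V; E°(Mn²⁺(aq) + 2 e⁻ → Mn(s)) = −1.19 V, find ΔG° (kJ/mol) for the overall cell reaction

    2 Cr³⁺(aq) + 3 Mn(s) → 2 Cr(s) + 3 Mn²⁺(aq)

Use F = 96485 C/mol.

−266 kJ/mol

In the reaction as written Cr³⁺(aq) is reduced, so the Cr³⁺/Cr couple is the cathode and Mn²⁺/Mn is the anode.
E°cell = −0.73 − (−1.19) = +0.46 V; balancing electrons gives n = 6.
ΔG° = −nFE°cell = −(6)(96485)(+0.46) J/mol = −266 kJ/mol.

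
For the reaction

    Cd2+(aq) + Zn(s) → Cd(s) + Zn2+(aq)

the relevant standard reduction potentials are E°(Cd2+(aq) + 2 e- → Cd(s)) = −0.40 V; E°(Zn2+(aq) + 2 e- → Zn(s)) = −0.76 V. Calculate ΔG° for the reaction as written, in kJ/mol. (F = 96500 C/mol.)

−69.5 kJ/mol

In the reaction as written Cd2+(aq) is reduced, so the Cd²⁺/Cd couple is the cathode and Zn²⁺/Zn is the anode.
E°cell = −0.40 − (−0.76) = +0.36 V; balancing electrons gives n = 2.
ΔG° = −nFE°cell = −(2)(96500)(+0.36) J/mol = −69.5 kJ/mol.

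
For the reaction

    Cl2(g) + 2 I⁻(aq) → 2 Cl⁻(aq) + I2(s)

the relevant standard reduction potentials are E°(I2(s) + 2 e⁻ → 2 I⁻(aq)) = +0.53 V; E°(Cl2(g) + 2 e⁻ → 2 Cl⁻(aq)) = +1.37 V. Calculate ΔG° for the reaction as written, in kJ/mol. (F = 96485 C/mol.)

−162 kJ/mol

In the reaction as written Cl2(g) is reduced, so the Cl₂/Cl⁻ couple is the cathode and I₂/I⁻ is the anode.
E°cell = +1.37 − (+0.53) = +0.84 V; balancing electrons gives n = 2.
ΔG° = −nFE°cell = −(2)(96485)(+0.84) J/mol = −162 kJ/mol.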